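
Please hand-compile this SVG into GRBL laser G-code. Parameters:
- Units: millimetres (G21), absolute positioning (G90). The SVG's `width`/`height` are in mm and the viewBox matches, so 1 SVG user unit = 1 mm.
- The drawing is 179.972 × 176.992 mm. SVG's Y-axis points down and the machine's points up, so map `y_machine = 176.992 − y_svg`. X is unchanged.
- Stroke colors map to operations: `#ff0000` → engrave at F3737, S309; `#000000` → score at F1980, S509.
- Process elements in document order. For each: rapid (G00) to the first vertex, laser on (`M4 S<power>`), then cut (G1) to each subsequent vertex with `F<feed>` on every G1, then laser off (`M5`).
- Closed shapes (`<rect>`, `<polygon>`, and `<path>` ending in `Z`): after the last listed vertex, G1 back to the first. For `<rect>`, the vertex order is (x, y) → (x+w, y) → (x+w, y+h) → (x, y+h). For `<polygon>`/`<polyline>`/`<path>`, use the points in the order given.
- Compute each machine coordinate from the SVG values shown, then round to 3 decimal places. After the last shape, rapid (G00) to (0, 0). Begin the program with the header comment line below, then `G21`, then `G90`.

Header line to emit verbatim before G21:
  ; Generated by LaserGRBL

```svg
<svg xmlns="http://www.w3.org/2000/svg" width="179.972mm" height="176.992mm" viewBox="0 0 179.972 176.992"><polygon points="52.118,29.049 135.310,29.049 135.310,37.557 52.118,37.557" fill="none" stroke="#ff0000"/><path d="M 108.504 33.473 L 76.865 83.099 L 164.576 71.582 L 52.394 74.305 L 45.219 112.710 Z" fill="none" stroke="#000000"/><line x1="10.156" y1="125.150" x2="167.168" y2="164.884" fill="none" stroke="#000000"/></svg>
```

viewBox `0 0 179.972 176.992` with mm width/height → 1 unit = 1 mm. Flip: y_m = 176.992 − y_svg.

**Shape 1** — `<polygon>` rectangle, stroke `#ff0000` → engrave (S309, F3737). Machine vertices: (52.118,147.943) → (135.310,147.943) → (135.310,139.435) → (52.118,139.435) → (52.118,147.943). Closed: final G1 returns to the first vertex.

**Shape 2** — `<path>` closed polygon, stroke `#000000` → score (S509, F1980). Machine vertices: (108.504,143.519) → (76.865,93.893) → (164.576,105.410) → (52.394,102.687) → (45.219,64.282) → (108.504,143.519). Closed: final G1 returns to the first vertex.

**Shape 3** — `<line>` line segment, stroke `#000000` → score (S509, F1980). Machine vertices: (10.156,51.842) → (167.168,12.108). Open path.

; Generated by LaserGRBL
G21
G90
G00 X52.118 Y147.943
M4 S309
G1 X135.310 Y147.943 F3737
G1 X135.310 Y139.435 F3737
G1 X52.118 Y139.435 F3737
G1 X52.118 Y147.943 F3737
M5
G00 X108.504 Y143.519
M4 S509
G1 X76.865 Y93.893 F1980
G1 X164.576 Y105.410 F1980
G1 X52.394 Y102.687 F1980
G1 X45.219 Y64.282 F1980
G1 X108.504 Y143.519 F1980
M5
G00 X10.156 Y51.842
M4 S509
G1 X167.168 Y12.108 F1980
M5
G00 X0.000 Y0.000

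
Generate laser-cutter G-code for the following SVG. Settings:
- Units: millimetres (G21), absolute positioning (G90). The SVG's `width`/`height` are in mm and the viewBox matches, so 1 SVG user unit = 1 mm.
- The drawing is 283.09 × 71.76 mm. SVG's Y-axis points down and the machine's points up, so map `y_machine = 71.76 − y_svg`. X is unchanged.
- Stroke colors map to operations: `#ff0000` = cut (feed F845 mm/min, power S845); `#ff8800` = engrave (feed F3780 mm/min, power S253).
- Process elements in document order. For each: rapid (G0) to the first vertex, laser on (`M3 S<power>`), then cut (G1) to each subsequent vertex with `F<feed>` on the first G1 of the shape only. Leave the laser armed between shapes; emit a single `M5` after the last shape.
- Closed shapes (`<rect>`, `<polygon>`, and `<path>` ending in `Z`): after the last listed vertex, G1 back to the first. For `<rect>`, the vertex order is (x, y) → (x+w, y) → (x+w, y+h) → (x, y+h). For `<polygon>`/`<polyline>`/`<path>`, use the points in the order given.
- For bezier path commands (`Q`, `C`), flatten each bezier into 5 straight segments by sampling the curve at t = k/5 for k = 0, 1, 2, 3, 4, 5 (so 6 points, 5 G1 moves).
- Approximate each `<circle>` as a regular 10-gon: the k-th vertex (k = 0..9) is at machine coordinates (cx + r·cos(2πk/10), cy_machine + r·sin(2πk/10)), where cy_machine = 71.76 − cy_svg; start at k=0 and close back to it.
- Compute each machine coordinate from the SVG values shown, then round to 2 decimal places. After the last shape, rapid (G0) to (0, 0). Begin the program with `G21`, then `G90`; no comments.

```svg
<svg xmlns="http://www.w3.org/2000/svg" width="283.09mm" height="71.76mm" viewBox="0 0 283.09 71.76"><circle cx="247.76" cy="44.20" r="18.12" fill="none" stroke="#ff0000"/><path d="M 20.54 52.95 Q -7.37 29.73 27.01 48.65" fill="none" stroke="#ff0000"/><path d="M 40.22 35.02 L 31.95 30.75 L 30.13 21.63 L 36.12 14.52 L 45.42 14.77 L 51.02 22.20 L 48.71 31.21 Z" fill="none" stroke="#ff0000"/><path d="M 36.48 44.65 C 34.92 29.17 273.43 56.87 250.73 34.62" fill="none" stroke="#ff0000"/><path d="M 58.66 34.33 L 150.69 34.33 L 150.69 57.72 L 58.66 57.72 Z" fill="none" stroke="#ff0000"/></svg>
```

G21
G90
G0 X265.88 Y27.56
M3 S845
G1 X262.42 Y38.21 F845
G1 X253.36 Y44.79
G1 X242.16 Y44.79
G1 X233.10 Y38.21
G1 X229.64 Y27.56
G1 X233.10 Y16.91
G1 X242.16 Y10.33
G1 X253.36 Y10.33
G1 X262.42 Y16.91
G1 X265.88 Y27.56
G0 X20.54 Y18.81
M3 S845
G1 X11.87 Y26.41 F845
G1 X8.18 Y30.64
G1 X9.47 Y31.50
G1 X15.75 Y28.99
G1 X27.01 Y23.11
G0 X40.22 Y36.74
M3 S845
G1 X31.95 Y41.01 F845
G1 X30.13 Y50.13
G1 X36.12 Y57.24
G1 X45.42 Y56.99
G1 X51.02 Y49.56
G1 X48.71 Y40.55
G1 X40.22 Y36.74
G0 X36.48 Y27.11
M3 S845
G1 X60.34 Y31.96 F845
G1 X117.76 Y30.92
G1 X184.67 Y28.46
G1 X237.02 Y29.04
G1 X250.73 Y37.14
G0 X58.66 Y37.43
M3 S845
G1 X150.69 Y37.43 F845
G1 X150.69 Y14.04
G1 X58.66 Y14.04
G1 X58.66 Y37.43
M5
G0 X0.00 Y0.00

Since the viewBox matches the mm dimensions, user units are millimetres directly. The only transform is the Y-flip y_m = 71.76 − y_svg.

Shape 1 is a circle drawn with `<circle>`. Its stroke #ff0000 means cut at S845, F845. After flipping Y the toolpath is (265.88,27.56) → (262.42,38.21) → (253.36,44.79) → (242.16,44.79) → (233.10,38.21) → (229.64,27.56) → (233.10,16.91) → (242.16,10.33) → (253.36,10.33) → (262.42,16.91) → (265.88,27.56), returning to the start.

Shape 2 is a quadratic bezier drawn with `<path>`. Its stroke #ff0000 means cut at S845, F845. After flipping Y the toolpath is (20.54,18.81) → (11.87,26.41) → (8.18,30.64) → (9.47,31.50) → (15.75,28.99) → (27.01,23.11).

Shape 3 is a regular polygon drawn with `<path>`. Its stroke #ff0000 means cut at S845, F845. After flipping Y the toolpath is (40.22,36.74) → (31.95,41.01) → (30.13,50.13) → (36.12,57.24) → (45.42,56.99) → (51.02,49.56) → (48.71,40.55) → (40.22,36.74), returning to the start.

Shape 4 is a cubic bezier drawn with `<path>`. Its stroke #ff0000 means cut at S845, F845. After flipping Y the toolpath is (36.48,27.11) → (60.34,31.96) → (117.76,30.92) → (184.67,28.46) → (237.02,29.04) → (250.73,37.14).

Shape 5 is a rectangle drawn with `<path>`. Its stroke #ff0000 means cut at S845, F845. After flipping Y the toolpath is (58.66,37.43) → (150.69,37.43) → (150.69,14.04) → (58.66,14.04) → (58.66,37.43), returning to the start.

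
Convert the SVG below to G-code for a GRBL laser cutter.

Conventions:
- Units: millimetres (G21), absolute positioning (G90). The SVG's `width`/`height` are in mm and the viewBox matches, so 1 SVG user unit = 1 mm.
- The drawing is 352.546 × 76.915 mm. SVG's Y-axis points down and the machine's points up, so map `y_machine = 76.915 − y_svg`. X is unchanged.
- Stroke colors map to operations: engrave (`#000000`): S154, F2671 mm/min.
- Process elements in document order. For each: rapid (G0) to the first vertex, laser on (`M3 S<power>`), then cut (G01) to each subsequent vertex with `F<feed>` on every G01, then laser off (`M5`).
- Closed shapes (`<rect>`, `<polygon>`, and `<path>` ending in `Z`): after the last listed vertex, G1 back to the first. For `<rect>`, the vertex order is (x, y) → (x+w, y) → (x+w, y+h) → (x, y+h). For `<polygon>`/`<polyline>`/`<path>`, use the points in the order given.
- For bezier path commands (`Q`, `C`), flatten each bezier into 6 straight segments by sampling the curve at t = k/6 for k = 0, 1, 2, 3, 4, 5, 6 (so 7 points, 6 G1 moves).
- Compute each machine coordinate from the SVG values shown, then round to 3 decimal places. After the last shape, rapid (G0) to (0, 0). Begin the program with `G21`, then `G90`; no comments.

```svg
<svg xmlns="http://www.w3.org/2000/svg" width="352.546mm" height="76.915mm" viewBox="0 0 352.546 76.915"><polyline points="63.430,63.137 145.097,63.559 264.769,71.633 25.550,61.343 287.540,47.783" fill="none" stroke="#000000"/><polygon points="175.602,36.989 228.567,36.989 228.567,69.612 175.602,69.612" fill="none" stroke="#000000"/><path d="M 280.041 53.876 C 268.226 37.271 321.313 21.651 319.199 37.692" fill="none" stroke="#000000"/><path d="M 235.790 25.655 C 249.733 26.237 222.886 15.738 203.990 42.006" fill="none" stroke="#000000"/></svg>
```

G21
G90
G0 X63.430 Y13.778
M3 S154
G01 X145.097 Y13.356 F2671
G01 X264.769 Y5.282 F2671
G01 X25.550 Y15.572 F2671
G01 X287.540 Y29.132 F2671
M5
G0 X175.602 Y39.926
M3 S154
G01 X228.567 Y39.926 F2671
G01 X228.567 Y7.303 F2671
G01 X175.602 Y7.303 F2671
G01 X175.602 Y39.926 F2671
M5
G0 X280.041 Y23.039
M3 S154
G01 X278.986 Y31.117 F2671
G01 X285.412 Y38.180 F2671
G01 X295.982 Y43.373 F2671
G01 X307.361 Y45.846 F2671
G01 X316.212 Y44.747 F2671
G01 X319.199 Y39.223 F2671
M5
G0 X235.790 Y51.260
M3 S154
G01 X239.588 Y51.671 F2671
G01 X237.942 Y52.600 F2671
G01 X232.205 Y52.717 F2671
G01 X223.731 Y50.693 F2671
G01 X213.875 Y45.201 F2671
G01 X203.990 Y34.909 F2671
M5
G0 X0.000 Y0.000

1 u = 1 mm; y_m = 76.915 − y.

[1] `<polyline>` open polyline, #000000→engrave S154 F2671: (63.430,13.778) → (145.097,13.356) → (264.769,5.282) → (25.550,15.572) → (287.540,29.132)

[2] `<polygon>` rectangle, #000000→engrave S154 F2671: (175.602,39.926) → (228.567,39.926) → (228.567,7.303) → (175.602,7.303) → (175.602,39.926) (closed)

[3] `<path>` cubic bezier, #000000→engrave S154 F2671: (280.041,23.039) → (278.986,31.117) → (285.412,38.180) → (295.982,43.373) → (307.361,45.846) → (316.212,44.747) → (319.199,39.223)

[4] `<path>` cubic bezier, #000000→engrave S154 F2671: (235.790,51.260) → (239.588,51.671) → (237.942,52.600) → (232.205,52.717) → (223.731,50.693) → (213.875,45.201) → (203.990,34.909)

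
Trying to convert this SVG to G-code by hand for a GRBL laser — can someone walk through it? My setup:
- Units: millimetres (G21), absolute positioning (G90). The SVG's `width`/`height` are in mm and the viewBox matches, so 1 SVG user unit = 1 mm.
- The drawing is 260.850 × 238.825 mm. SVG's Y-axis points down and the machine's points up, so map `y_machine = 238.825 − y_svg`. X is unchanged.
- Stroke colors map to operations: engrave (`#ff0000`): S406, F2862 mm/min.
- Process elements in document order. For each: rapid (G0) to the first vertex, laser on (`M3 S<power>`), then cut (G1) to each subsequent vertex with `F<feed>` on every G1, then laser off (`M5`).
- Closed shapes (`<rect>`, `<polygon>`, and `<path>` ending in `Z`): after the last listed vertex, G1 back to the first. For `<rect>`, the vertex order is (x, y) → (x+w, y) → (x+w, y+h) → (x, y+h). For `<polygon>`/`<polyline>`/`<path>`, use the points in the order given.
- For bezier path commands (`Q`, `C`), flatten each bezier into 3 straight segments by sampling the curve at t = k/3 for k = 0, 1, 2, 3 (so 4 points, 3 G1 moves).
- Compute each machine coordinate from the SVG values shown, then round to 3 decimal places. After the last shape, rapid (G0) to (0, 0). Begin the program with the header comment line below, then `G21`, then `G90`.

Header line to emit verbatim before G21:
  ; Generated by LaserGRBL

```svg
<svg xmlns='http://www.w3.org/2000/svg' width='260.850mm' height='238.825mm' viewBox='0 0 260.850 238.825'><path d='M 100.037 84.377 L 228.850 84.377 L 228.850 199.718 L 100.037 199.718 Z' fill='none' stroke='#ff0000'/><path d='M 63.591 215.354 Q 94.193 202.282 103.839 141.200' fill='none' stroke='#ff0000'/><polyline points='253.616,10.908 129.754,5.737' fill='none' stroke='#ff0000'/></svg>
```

viewBox `0 0 260.850 238.825` with mm width/height → 1 unit = 1 mm. Flip: y_m = 238.825 − y_svg.

**Shape 1** — `<path>` rectangle, stroke `#ff0000` → engrave (S406, F2862). Machine vertices: (100.037,154.448) → (228.850,154.448) → (228.850,39.107) → (100.037,39.107) → (100.037,154.448). Closed: final G1 returns to the first vertex.

**Shape 2** — `<path>` quadratic bezier, stroke `#ff0000` → engrave (S406, F2862). Control points (SVG): P0=(63.591,215.354), P1=(94.193,202.282), P2=(103.839,141.200); sampled at t=k/3. Machine vertices: (63.591,23.471) → (81.664,37.520) → (95.080,62.238) → (103.839,97.625). Open path.

**Shape 3** — `<polyline>` line segment, stroke `#ff0000` → engrave (S406, F2862). Machine vertices: (253.616,227.917) → (129.754,233.088). Open path.

; Generated by LaserGRBL
G21
G90
G0 X100.037 Y154.448
M3 S406
G1 X228.850 Y154.448 F2862
G1 X228.850 Y39.107 F2862
G1 X100.037 Y39.107 F2862
G1 X100.037 Y154.448 F2862
M5
G0 X63.591 Y23.471
M3 S406
G1 X81.664 Y37.520 F2862
G1 X95.080 Y62.238 F2862
G1 X103.839 Y97.625 F2862
M5
G0 X253.616 Y227.917
M3 S406
G1 X129.754 Y233.088 F2862
M5
G0 X0.000 Y0.000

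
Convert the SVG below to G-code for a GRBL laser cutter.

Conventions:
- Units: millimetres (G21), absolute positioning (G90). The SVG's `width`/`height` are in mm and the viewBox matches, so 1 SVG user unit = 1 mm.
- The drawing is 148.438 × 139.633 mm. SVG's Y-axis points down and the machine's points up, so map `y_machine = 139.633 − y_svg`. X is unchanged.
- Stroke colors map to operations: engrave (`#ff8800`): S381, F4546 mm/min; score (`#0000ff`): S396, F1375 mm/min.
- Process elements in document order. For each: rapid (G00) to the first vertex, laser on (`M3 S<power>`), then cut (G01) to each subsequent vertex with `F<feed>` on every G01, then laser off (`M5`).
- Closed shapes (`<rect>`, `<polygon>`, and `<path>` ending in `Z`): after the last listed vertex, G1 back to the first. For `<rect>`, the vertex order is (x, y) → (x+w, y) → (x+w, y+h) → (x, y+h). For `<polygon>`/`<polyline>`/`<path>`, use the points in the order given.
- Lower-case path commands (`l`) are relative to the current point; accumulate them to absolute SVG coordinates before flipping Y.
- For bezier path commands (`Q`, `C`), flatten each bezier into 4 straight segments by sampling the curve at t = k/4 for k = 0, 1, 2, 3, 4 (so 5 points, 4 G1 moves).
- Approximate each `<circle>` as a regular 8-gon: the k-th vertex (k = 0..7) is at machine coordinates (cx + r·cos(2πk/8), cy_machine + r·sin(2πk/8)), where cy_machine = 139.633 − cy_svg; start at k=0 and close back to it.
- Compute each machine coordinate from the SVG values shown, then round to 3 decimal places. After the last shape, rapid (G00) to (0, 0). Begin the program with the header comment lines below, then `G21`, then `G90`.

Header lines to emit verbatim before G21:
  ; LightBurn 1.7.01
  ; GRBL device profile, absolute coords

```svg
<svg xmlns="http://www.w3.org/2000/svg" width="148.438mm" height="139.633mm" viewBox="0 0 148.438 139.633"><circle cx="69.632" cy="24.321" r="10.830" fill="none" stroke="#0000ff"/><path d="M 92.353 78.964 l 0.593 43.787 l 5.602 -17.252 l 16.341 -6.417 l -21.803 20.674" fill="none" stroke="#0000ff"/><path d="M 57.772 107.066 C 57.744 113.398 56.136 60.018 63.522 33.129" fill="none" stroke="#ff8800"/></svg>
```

; LightBurn 1.7.01
; GRBL device profile, absolute coords
G21
G90
G00 X80.462 Y115.312
M3 S396
G01 X77.290 Y122.970 F1375
G01 X69.632 Y126.142 F1375
G01 X61.974 Y122.970 F1375
G01 X58.802 Y115.312 F1375
G01 X61.974 Y107.654 F1375
G01 X69.632 Y104.482 F1375
G01 X77.290 Y107.654 F1375
G01 X80.462 Y115.312 F1375
M5
G00 X92.353 Y60.669
M3 S396
G01 X92.946 Y16.882 F1375
G01 X98.548 Y34.134 F1375
G01 X114.889 Y40.551 F1375
G01 X93.086 Y19.877 F1375
M5
G00 X57.772 Y32.567
M3 S381
G01 X57.620 Y37.667 F4546
G01 X57.867 Y57.078 F4546
G01 X59.504 Y82.717 F4546
G01 X63.522 Y106.504 F4546
M5
G00 X0.000 Y0.000

Since the viewBox matches the mm dimensions, user units are millimetres directly. The only transform is the Y-flip y_m = 139.633 − y_svg.

Shape 1 is a circle drawn with `<circle>`. Its stroke #0000ff means score at S396, F1375. After flipping Y the toolpath is (80.462,115.312) → (77.290,122.970) → (69.632,126.142) → (61.974,122.970) → (58.802,115.312) → (61.974,107.654) → (69.632,104.482) → (77.290,107.654) → (80.462,115.312), returning to the start.

Shape 2 is a open polyline drawn with `<path>`. Its stroke #0000ff means score at S396, F1375. After flipping Y the toolpath is (92.353,60.669) → (92.946,16.882) → (98.548,34.134) → (114.889,40.551) → (93.086,19.877).

Shape 3 is a cubic bezier drawn with `<path>`. Its stroke #ff8800 means engrave at S381, F4546. After flipping Y the toolpath is (57.772,32.567) → (57.620,37.667) → (57.867,57.078) → (59.504,82.717) → (63.522,106.504).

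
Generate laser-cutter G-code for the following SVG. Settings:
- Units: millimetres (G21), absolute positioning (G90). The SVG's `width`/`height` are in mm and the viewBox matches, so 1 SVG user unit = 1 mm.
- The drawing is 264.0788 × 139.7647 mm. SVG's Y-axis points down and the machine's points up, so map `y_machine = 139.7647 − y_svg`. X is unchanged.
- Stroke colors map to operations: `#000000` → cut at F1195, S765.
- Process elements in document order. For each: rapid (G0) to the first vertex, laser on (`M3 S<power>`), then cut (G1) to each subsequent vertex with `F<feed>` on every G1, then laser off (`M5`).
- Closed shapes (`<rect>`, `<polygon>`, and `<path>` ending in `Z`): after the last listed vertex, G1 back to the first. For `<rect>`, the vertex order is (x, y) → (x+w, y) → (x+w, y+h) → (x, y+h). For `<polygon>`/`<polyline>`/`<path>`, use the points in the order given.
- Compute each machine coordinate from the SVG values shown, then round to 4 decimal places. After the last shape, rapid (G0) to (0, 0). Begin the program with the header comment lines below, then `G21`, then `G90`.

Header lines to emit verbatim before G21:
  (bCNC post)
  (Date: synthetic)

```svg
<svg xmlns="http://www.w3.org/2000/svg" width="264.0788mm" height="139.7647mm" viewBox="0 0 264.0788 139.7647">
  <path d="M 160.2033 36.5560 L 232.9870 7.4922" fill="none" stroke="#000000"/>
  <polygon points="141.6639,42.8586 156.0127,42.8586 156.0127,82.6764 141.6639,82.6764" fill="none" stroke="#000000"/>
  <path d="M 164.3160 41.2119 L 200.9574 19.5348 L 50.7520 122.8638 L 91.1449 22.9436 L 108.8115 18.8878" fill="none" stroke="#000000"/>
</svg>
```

(bCNC post)
(Date: synthetic)
G21
G90
G0 X160.2033 Y103.2087
M3 S765
G1 X232.9870 Y132.2725 F1195
M5
G0 X141.6639 Y96.9061
M3 S765
G1 X156.0127 Y96.9061 F1195
G1 X156.0127 Y57.0883 F1195
G1 X141.6639 Y57.0883 F1195
G1 X141.6639 Y96.9061 F1195
M5
G0 X164.3160 Y98.5528
M3 S765
G1 X200.9574 Y120.2299 F1195
G1 X50.7520 Y16.9009 F1195
G1 X91.1449 Y116.8211 F1195
G1 X108.8115 Y120.8769 F1195
M5
G0 X0.0000 Y0.0000

Since the viewBox matches the mm dimensions, user units are millimetres directly. The only transform is the Y-flip y_m = 139.7647 − y_svg.

Shape 1 is a line segment drawn with `<path>`. Its stroke #000000 means cut at S765, F1195. After flipping Y the toolpath is (160.2033,103.2087) → (232.9870,132.2725).

Shape 2 is a rectangle drawn with `<polygon>`. Its stroke #000000 means cut at S765, F1195. After flipping Y the toolpath is (141.6639,96.9061) → (156.0127,96.9061) → (156.0127,57.0883) → (141.6639,57.0883) → (141.6639,96.9061), returning to the start.

Shape 3 is a open polyline drawn with `<path>`. Its stroke #000000 means cut at S765, F1195. After flipping Y the toolpath is (164.3160,98.5528) → (200.9574,120.2299) → (50.7520,16.9009) → (91.1449,116.8211) → (108.8115,120.8769).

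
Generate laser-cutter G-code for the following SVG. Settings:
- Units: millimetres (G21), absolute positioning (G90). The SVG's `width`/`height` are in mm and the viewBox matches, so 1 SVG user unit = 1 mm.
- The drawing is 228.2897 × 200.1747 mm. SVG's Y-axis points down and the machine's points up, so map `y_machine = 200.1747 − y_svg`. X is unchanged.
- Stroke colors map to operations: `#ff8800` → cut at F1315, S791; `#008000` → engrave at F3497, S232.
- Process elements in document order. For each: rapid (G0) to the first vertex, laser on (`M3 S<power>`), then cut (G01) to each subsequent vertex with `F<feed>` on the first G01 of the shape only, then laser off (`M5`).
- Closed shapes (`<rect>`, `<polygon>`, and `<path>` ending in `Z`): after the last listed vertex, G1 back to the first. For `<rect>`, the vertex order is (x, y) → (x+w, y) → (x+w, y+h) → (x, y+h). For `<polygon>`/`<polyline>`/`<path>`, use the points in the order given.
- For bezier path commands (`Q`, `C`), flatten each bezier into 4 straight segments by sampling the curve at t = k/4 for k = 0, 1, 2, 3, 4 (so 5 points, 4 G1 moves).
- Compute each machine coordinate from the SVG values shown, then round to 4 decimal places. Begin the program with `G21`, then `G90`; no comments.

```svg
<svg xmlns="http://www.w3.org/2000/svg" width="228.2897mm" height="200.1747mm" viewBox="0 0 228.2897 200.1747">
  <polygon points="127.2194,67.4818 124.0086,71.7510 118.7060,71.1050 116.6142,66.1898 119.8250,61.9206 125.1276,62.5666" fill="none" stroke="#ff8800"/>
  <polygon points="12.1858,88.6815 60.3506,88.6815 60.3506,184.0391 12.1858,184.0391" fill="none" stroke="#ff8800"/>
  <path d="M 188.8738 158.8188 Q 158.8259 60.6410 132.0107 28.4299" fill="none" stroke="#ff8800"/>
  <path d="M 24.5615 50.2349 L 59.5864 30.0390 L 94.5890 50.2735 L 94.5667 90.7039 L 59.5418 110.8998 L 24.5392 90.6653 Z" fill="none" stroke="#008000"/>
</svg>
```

G21
G90
G0 X127.2194 Y132.6929
M3 S791
G01 X124.0086 Y128.4237 F1315
G01 X118.7060 Y129.0697
G01 X116.6142 Y133.9849
G01 X119.8250 Y138.2541
G01 X125.1276 Y137.6081
G01 X127.2194 Y132.6929
M5
G0 X12.1858 Y111.4932
M3 S791
G01 X60.3506 Y111.4932 F1315
G01 X60.3506 Y16.1356
G01 X12.1858 Y16.1356
G01 X12.1858 Y111.4932
M5
G0 X188.8738 Y41.3559
M3 S791
G01 X174.0519 Y86.3219 F1315
G01 X159.6341 Y123.0420
G01 X145.6203 Y151.5163
G01 X132.0107 Y171.7448
M5
G0 X24.5615 Y149.9398
M3 S232
G01 X59.5864 Y170.1357 F3497
G01 X94.5890 Y149.9012
G01 X94.5667 Y109.4708
G01 X59.5418 Y89.2749
G01 X24.5392 Y109.5094
G01 X24.5615 Y149.9398
M5

1 u = 1 mm; y_m = 200.1747 − y.

[1] `<polygon>` regular polygon, #ff8800→cut S791 F1315: (127.2194,132.6929) → (124.0086,128.4237) → (118.7060,129.0697) → (116.6142,133.9849) → (119.8250,138.2541) → (125.1276,137.6081) → (127.2194,132.6929) (closed)

[2] `<polygon>` rectangle, #ff8800→cut S791 F1315: (12.1858,111.4932) → (60.3506,111.4932) → (60.3506,16.1356) → (12.1858,16.1356) → (12.1858,111.4932) (closed)

[3] `<path>` quadratic bezier, #ff8800→cut S791 F1315: (188.8738,41.3559) → (174.0519,86.3219) → (159.6341,123.0420) → (145.6203,151.5163) → (132.0107,171.7448)

[4] `<path>` regular polygon, #008000→engrave S232 F3497: (24.5615,149.9398) → (59.5864,170.1357) → (94.5890,149.9012) → (94.5667,109.4708) → (59.5418,89.2749) → (24.5392,109.5094) → (24.5615,149.9398) (closed)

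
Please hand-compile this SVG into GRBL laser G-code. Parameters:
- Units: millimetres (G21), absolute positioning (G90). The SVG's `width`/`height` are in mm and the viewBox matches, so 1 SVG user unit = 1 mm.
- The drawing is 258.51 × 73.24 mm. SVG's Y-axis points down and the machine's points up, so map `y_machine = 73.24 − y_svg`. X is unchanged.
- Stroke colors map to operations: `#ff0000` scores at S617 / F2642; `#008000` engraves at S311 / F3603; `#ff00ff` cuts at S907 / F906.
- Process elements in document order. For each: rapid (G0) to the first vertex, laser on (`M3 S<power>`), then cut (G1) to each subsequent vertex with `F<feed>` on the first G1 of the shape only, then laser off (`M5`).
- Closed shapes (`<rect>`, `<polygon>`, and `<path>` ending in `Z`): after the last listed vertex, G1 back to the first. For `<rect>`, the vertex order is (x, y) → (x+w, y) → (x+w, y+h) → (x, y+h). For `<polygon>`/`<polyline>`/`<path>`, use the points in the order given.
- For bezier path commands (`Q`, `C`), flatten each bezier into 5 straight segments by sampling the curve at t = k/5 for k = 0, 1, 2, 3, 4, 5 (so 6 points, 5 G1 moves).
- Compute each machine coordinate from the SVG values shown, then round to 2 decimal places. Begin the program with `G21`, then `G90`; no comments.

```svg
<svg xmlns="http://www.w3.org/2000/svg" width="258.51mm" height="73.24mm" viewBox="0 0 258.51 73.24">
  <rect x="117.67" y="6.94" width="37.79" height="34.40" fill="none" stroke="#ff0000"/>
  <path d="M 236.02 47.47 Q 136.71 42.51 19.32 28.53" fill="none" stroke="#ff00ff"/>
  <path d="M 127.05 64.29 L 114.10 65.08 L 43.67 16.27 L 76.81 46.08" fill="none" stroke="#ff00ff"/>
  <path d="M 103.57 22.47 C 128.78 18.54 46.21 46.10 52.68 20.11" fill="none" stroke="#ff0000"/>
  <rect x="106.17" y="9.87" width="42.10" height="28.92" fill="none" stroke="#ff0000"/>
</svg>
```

G21
G90
G0 X117.67 Y66.30
M3 S617
G1 X155.46 Y66.30 F2642
G1 X155.46 Y31.90
G1 X117.67 Y31.90
G1 X117.67 Y66.30
M5
G0 X236.02 Y25.77
M3 S907
G1 X195.57 Y28.11 F906
G1 X153.68 Y31.18
G1 X110.34 Y34.97
G1 X65.55 Y39.48
G1 X19.32 Y44.71
M5
G0 X127.05 Y8.95
M3 S907
G1 X114.10 Y8.16 F906
G1 X43.67 Y56.97
G1 X76.81 Y27.16
M5
G0 X103.57 Y50.77
M3 S617
G1 X107.34 Y50.03 F2642
G1 X94.68 Y45.81
G1 X75.06 Y42.20
G1 X57.91 Y43.28
G1 X52.68 Y53.13
M5
G0 X106.17 Y63.37
M3 S617
G1 X148.27 Y63.37 F2642
G1 X148.27 Y34.45
G1 X106.17 Y34.45
G1 X106.17 Y63.37
M5

Since the viewBox matches the mm dimensions, user units are millimetres directly. The only transform is the Y-flip y_m = 73.24 − y_svg.

Shape 1 is a rectangle drawn with `<rect>`. Its stroke #ff0000 means score at S617, F2642. After flipping Y the toolpath is (117.67,66.30) → (155.46,66.30) → (155.46,31.90) → (117.67,31.90) → (117.67,66.30), returning to the start.

Shape 2 is a quadratic bezier drawn with `<path>`. Its stroke #ff00ff means cut at S907, F906. After flipping Y the toolpath is (236.02,25.77) → (195.57,28.11) → (153.68,31.18) → (110.34,34.97) → (65.55,39.48) → (19.32,44.71).

Shape 3 is a open polyline drawn with `<path>`. Its stroke #ff00ff means cut at S907, F906. After flipping Y the toolpath is (127.05,8.95) → (114.10,8.16) → (43.67,56.97) → (76.81,27.16).

Shape 4 is a cubic bezier drawn with `<path>`. Its stroke #ff0000 means score at S617, F2642. After flipping Y the toolpath is (103.57,50.77) → (107.34,50.03) → (94.68,45.81) → (75.06,42.20) → (57.91,43.28) → (52.68,53.13).

Shape 5 is a rectangle drawn with `<rect>`. Its stroke #ff0000 means score at S617, F2642. After flipping Y the toolpath is (106.17,63.37) → (148.27,63.37) → (148.27,34.45) → (106.17,34.45) → (106.17,63.37), returning to the start.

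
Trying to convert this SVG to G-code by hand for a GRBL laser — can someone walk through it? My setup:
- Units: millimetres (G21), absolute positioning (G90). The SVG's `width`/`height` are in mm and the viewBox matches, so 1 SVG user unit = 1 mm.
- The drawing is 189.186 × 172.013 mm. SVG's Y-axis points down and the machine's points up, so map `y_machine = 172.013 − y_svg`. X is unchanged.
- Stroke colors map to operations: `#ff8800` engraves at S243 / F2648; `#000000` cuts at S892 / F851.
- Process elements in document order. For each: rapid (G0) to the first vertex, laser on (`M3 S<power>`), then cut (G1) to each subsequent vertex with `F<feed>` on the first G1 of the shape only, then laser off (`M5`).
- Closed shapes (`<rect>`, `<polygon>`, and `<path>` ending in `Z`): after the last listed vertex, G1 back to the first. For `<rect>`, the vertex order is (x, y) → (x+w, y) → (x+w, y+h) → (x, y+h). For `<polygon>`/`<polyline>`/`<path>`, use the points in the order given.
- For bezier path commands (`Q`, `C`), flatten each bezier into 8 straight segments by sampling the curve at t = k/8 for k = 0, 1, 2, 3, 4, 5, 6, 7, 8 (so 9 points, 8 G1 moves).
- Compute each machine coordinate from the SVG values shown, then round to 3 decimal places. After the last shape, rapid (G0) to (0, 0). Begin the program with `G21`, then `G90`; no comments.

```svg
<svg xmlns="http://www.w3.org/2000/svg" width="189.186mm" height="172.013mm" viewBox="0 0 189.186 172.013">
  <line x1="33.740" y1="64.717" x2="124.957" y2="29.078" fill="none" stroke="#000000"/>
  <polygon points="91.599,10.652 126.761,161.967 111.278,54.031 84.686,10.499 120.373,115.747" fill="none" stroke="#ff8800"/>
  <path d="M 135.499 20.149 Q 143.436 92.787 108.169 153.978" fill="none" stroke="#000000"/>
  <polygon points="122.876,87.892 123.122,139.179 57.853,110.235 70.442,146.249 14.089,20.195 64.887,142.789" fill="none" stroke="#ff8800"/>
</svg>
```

G21
G90
G0 X33.740 Y107.296
M3 S892
G1 X124.957 Y142.935 F851
M5
G0 X91.599 Y161.361
M3 S243
G1 X126.761 Y10.046 F2648
G1 X111.278 Y117.982
G1 X84.686 Y161.514
G1 X120.373 Y56.266
G1 X91.599 Y161.361
M5
G0 X135.499 Y151.864
M3 S892
G1 X136.808 Y133.883 F851
G1 X136.767 Y116.260
G1 X135.376 Y98.995
G1 X132.635 Y82.088
G1 X128.544 Y65.538
G1 X123.102 Y49.346
G1 X116.311 Y33.512
G1 X108.169 Y18.035
M5
G0 X122.876 Y84.121
M3 S243
G1 X123.122 Y32.834 F2648
G1 X57.853 Y61.778
G1 X70.442 Y25.764
G1 X14.089 Y151.818
G1 X64.887 Y29.224
G1 X122.876 Y84.121
M5
G0 X0.000 Y0.000

viewBox `0 0 189.186 172.013` with mm width/height → 1 unit = 1 mm. Flip: y_m = 172.013 − y_svg.

**Shape 1** — `<line>` line segment, stroke `#000000` → cut (S892, F851). Machine vertices: (33.740,107.296) → (124.957,142.935). Open path.

**Shape 2** — `<polygon>` closed polygon, stroke `#ff8800` → engrave (S243, F2648). Machine vertices: (91.599,161.361) → (126.761,10.046) → (111.278,117.982) → (84.686,161.514) → (120.373,56.266) → (91.599,161.361). Closed: final G1 returns to the first vertex.

**Shape 3** — `<path>` quadratic bezier, stroke `#000000` → cut (S892, F851). Control points (SVG): P0=(135.499,20.149), P1=(143.436,92.787), P2=(108.169,153.978); sampled at t=k/8. Machine vertices: (135.499,151.864) → (136.808,133.883) → (136.767,116.260) → (135.376,98.995) → (132.635,82.088) → (128.544,65.538) → (123.102,49.346) → (116.311,33.512) → (108.169,18.035). Open path.

**Shape 4** — `<polygon>` closed polygon, stroke `#ff8800` → engrave (S243, F2648). Machine vertices: (122.876,84.121) → (123.122,32.834) → (57.853,61.778) → (70.442,25.764) → (14.089,151.818) → (64.887,29.224) → (122.876,84.121). Closed: final G1 returns to the first vertex.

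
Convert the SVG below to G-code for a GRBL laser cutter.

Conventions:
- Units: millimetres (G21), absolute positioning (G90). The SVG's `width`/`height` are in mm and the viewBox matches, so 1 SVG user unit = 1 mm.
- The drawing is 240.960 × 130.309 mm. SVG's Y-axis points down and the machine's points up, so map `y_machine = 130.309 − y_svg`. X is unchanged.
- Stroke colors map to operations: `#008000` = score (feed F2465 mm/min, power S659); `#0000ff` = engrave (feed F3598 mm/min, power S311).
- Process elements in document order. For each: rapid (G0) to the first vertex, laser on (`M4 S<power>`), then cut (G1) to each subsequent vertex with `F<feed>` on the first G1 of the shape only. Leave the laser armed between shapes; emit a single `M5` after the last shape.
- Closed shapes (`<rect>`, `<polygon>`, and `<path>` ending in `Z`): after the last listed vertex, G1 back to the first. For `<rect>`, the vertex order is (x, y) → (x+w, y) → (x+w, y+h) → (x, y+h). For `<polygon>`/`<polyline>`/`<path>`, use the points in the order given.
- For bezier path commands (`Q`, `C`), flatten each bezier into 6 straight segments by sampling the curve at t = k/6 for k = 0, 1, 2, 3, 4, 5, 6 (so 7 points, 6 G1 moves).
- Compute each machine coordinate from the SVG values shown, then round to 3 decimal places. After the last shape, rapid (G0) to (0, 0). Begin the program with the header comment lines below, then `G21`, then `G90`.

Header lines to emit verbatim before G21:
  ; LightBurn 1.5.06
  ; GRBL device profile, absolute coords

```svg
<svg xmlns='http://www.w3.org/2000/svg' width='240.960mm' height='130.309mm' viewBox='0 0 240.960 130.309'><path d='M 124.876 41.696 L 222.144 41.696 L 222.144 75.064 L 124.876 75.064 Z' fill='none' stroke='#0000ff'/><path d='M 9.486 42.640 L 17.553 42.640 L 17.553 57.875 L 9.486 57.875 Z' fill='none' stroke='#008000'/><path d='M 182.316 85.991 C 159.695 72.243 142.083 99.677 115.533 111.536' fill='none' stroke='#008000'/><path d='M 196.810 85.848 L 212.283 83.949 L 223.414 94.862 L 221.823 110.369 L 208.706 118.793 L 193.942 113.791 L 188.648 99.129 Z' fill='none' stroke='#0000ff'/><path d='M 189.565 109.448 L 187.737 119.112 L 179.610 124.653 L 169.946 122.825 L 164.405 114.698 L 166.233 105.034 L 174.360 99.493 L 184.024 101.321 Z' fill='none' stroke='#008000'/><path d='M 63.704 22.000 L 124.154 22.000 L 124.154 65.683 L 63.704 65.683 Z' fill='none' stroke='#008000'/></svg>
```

; LightBurn 1.5.06
; GRBL device profile, absolute coords
G21
G90
G0 X124.876 Y88.613
M4 S311
G1 X222.144 Y88.613 F3598
G1 X222.144 Y55.245
G1 X124.876 Y55.245
G1 X124.876 Y88.613
G0 X9.486 Y87.669
M4 S659
G1 X17.553 Y87.669 F2465
G1 X17.553 Y72.434
G1 X9.486 Y72.434
G1 X9.486 Y87.669
G0 X182.316 Y44.318
M4 S659
G1 X171.358 Y48.023 F2465
G1 X160.848 Y46.441
G1 X150.398 Y41.148
G1 X139.620 Y33.722
G1 X128.128 Y25.738
G1 X115.533 Y18.773
G0 X196.810 Y44.461
M4 S311
G1 X212.283 Y46.360 F3598
G1 X223.414 Y35.447
G1 X221.823 Y19.940
G1 X208.706 Y11.516
G1 X193.942 Y16.518
G1 X188.648 Y31.180
G1 X196.810 Y44.461
G0 X189.565 Y20.861
M4 S659
G1 X187.737 Y11.197 F2465
G1 X179.610 Y5.656
G1 X169.946 Y7.484
G1 X164.405 Y15.611
G1 X166.233 Y25.275
G1 X174.360 Y30.816
G1 X184.024 Y28.988
G1 X189.565 Y20.861
G0 X63.704 Y108.309
M4 S659
G1 X124.154 Y108.309 F2465
G1 X124.154 Y64.626
G1 X63.704 Y64.626
G1 X63.704 Y108.309
M5
G0 X0.000 Y0.000

Since the viewBox matches the mm dimensions, user units are millimetres directly. The only transform is the Y-flip y_m = 130.309 − y_svg.

Shape 1 is a rectangle drawn with `<path>`. Its stroke #0000ff means engrave at S311, F3598. After flipping Y the toolpath is (124.876,88.613) → (222.144,88.613) → (222.144,55.245) → (124.876,55.245) → (124.876,88.613), returning to the start.

Shape 2 is a rectangle drawn with `<path>`. Its stroke #008000 means score at S659, F2465. After flipping Y the toolpath is (9.486,87.669) → (17.553,87.669) → (17.553,72.434) → (9.486,72.434) → (9.486,87.669), returning to the start.

Shape 3 is a cubic bezier drawn with `<path>`. Its stroke #008000 means score at S659, F2465. After flipping Y the toolpath is (182.316,44.318) → (171.358,48.023) → (160.848,46.441) → (150.398,41.148) → (139.620,33.722) → (128.128,25.738) → (115.533,18.773).

Shape 4 is a regular polygon drawn with `<path>`. Its stroke #0000ff means engrave at S311, F3598. After flipping Y the toolpath is (196.810,44.461) → (212.283,46.360) → (223.414,35.447) → (221.823,19.940) → (208.706,11.516) → (193.942,16.518) → (188.648,31.180) → (196.810,44.461), returning to the start.

Shape 5 is a regular polygon drawn with `<path>`. Its stroke #008000 means score at S659, F2465. After flipping Y the toolpath is (189.565,20.861) → (187.737,11.197) → (179.610,5.656) → (169.946,7.484) → (164.405,15.611) → (166.233,25.275) → (174.360,30.816) → (184.024,28.988) → (189.565,20.861), returning to the start.

Shape 6 is a rectangle drawn with `<path>`. Its stroke #008000 means score at S659, F2465. After flipping Y the toolpath is (63.704,108.309) → (124.154,108.309) → (124.154,64.626) → (63.704,64.626) → (63.704,108.309), returning to the start.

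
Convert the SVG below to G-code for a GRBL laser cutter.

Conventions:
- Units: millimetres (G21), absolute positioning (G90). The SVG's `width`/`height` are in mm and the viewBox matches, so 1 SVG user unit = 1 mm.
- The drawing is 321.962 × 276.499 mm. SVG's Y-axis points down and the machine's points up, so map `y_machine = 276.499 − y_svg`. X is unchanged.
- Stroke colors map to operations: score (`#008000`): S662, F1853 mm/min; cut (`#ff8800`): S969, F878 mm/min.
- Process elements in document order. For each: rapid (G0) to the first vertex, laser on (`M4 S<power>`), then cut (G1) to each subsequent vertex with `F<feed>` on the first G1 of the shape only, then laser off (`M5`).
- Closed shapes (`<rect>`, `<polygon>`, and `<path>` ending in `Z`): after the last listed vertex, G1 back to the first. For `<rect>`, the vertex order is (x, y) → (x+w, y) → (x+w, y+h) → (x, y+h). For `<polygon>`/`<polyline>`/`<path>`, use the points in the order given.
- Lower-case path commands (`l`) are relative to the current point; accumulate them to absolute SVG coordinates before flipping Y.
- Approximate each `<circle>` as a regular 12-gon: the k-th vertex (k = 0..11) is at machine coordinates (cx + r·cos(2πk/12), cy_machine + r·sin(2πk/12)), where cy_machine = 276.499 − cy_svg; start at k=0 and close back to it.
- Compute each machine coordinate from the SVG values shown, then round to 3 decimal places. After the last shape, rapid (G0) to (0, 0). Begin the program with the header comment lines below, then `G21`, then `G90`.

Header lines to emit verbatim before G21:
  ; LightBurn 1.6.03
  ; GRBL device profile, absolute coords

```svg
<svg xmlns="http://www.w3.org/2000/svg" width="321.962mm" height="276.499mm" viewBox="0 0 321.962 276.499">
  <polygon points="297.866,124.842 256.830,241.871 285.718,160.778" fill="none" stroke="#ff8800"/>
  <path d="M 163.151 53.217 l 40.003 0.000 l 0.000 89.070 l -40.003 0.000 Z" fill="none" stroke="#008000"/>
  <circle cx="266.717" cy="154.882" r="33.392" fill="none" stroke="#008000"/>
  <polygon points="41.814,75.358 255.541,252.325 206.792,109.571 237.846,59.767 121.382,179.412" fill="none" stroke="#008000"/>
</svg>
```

1 u = 1 mm; y_m = 276.499 − y.

[1] `<polygon>` closed polygon, #ff8800→cut S969 F878: (297.866,151.657) → (256.830,34.628) → (285.718,115.721) → (297.866,151.657) (closed)

[2] `<path>` rectangle, #008000→score S662 F1853: (163.151,223.282) → (203.154,223.282) → (203.154,134.212) → (163.151,134.212) → (163.151,223.282) (closed)

[3] `<circle>` circle, #008000→score S662 F1853: (300.109,121.617) → (295.635,138.313) → (283.413,150.535) → (266.717,155.009) → (250.021,150.535) → (237.799,138.313) → (233.325,121.617) → (237.799,104.921) → (250.021,92.699) → (266.717,88.225) → (283.413,92.699) → (295.635,104.921) → (300.109,121.617) (closed)

[4] `<polygon>` closed polygon, #008000→score S662 F1853: (41.814,201.141) → (255.541,24.174) → (206.792,166.928) → (237.846,216.732) → (121.382,97.087) → (41.814,201.141) (closed)

; LightBurn 1.6.03
; GRBL device profile, absolute coords
G21
G90
G0 X297.866 Y151.657
M4 S969
G1 X256.830 Y34.628 F878
G1 X285.718 Y115.721
G1 X297.866 Y151.657
M5
G0 X163.151 Y223.282
M4 S662
G1 X203.154 Y223.282 F1853
G1 X203.154 Y134.212
G1 X163.151 Y134.212
G1 X163.151 Y223.282
M5
G0 X300.109 Y121.617
M4 S662
G1 X295.635 Y138.313 F1853
G1 X283.413 Y150.535
G1 X266.717 Y155.009
G1 X250.021 Y150.535
G1 X237.799 Y138.313
G1 X233.325 Y121.617
G1 X237.799 Y104.921
G1 X250.021 Y92.699
G1 X266.717 Y88.225
G1 X283.413 Y92.699
G1 X295.635 Y104.921
G1 X300.109 Y121.617
M5
G0 X41.814 Y201.141
M4 S662
G1 X255.541 Y24.174 F1853
G1 X206.792 Y166.928
G1 X237.846 Y216.732
G1 X121.382 Y97.087
G1 X41.814 Y201.141
M5
G0 X0.000 Y0.000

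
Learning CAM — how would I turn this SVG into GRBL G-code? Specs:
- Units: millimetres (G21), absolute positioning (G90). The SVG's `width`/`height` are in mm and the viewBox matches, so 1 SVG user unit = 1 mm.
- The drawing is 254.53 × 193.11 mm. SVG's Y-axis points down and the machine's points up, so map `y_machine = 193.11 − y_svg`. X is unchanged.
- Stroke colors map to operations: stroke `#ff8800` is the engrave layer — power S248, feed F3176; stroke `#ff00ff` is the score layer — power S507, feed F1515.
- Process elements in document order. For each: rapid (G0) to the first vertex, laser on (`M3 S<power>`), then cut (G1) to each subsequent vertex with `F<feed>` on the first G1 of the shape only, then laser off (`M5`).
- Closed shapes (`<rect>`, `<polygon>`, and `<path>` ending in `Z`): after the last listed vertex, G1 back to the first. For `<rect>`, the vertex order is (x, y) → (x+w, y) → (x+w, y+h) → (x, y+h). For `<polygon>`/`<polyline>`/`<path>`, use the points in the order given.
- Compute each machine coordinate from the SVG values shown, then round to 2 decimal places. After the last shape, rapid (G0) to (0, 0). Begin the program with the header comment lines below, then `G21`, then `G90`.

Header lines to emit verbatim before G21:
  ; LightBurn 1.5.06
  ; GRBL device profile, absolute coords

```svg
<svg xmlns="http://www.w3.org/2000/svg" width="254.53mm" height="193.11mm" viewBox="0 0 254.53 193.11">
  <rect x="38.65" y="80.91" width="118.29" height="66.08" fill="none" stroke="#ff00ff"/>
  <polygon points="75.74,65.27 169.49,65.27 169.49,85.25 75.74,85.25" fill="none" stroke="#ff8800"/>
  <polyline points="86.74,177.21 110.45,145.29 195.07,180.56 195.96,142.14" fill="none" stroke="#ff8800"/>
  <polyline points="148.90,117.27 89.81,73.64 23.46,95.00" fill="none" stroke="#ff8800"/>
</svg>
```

; LightBurn 1.5.06
; GRBL device profile, absolute coords
G21
G90
G0 X38.65 Y112.20
M3 S507
G1 X156.94 Y112.20 F1515
G1 X156.94 Y46.12
G1 X38.65 Y46.12
G1 X38.65 Y112.20
M5
G0 X75.74 Y127.84
M3 S248
G1 X169.49 Y127.84 F3176
G1 X169.49 Y107.86
G1 X75.74 Y107.86
G1 X75.74 Y127.84
M5
G0 X86.74 Y15.90
M3 S248
G1 X110.45 Y47.82 F3176
G1 X195.07 Y12.55
G1 X195.96 Y50.97
M5
G0 X148.90 Y75.84
M3 S248
G1 X89.81 Y119.47 F3176
G1 X23.46 Y98.11
M5
G0 X0.00 Y0.00

viewBox `0 0 254.53 193.11` with mm width/height → 1 unit = 1 mm. Flip: y_m = 193.11 − y_svg.

**Shape 1** — `<rect>` rectangle, stroke `#ff00ff` → score (S507, F1515). Machine vertices: (38.65,112.20) → (156.94,112.20) → (156.94,46.12) → (38.65,46.12) → (38.65,112.20). Closed: final G1 returns to the first vertex.

**Shape 2** — `<polygon>` rectangle, stroke `#ff8800` → engrave (S248, F3176). Machine vertices: (75.74,127.84) → (169.49,127.84) → (169.49,107.86) → (75.74,107.86) → (75.74,127.84). Closed: final G1 returns to the first vertex.

**Shape 3** — `<polyline>` open polyline, stroke `#ff8800` → engrave (S248, F3176). Machine vertices: (86.74,15.90) → (110.45,47.82) → (195.07,12.55) → (195.96,50.97). Open path.

**Shape 4** — `<polyline>` open polyline, stroke `#ff8800` → engrave (S248, F3176). Machine vertices: (148.90,75.84) → (89.81,119.47) → (23.46,98.11). Open path.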